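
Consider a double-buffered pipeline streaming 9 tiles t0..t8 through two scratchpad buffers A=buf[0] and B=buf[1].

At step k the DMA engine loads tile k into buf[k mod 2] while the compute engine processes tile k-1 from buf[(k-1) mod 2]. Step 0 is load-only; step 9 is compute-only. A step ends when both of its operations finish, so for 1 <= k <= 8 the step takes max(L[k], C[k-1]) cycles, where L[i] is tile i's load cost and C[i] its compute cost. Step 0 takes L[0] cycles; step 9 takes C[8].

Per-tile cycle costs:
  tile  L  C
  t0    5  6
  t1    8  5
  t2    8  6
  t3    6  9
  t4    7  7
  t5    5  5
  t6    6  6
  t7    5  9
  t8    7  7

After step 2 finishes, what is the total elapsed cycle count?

step 0: L[0]=5 → dur=5, Σ=5 | A=load:t0 B=idle [load-only]
step 1: L[1]=8 C[0]=6 → dur=8, Σ=13 | A=compute:t0 B=load:t1 [load-bound]
step 2: L[2]=8 C[1]=5 → dur=8, Σ=21 | A=load:t2 B=compute:t1 [load-bound]
step 3: L[3]=6 C[2]=6 → dur=6, Σ=27 | A=compute:t2 B=load:t3 [tied]
step 4: L[4]=7 C[3]=9 → dur=9, Σ=36 | A=load:t4 B=compute:t3 [compute-bound]
step 5: L[5]=5 C[4]=7 → dur=7, Σ=43 | A=compute:t4 B=load:t5 [compute-bound]
step 6: L[6]=6 C[5]=5 → dur=6, Σ=49 | A=load:t6 B=compute:t5 [load-bound]
step 7: L[7]=5 C[6]=6 → dur=6, Σ=55 | A=compute:t6 B=load:t7 [compute-bound]
step 8: L[8]=7 C[7]=9 → dur=9, Σ=64 | A=load:t8 B=compute:t7 [compute-bound]
step 9: C[8]=7 → dur=7, Σ=71 | A=compute:t8 B=idle [compute-only]

end_cycle[2] = 21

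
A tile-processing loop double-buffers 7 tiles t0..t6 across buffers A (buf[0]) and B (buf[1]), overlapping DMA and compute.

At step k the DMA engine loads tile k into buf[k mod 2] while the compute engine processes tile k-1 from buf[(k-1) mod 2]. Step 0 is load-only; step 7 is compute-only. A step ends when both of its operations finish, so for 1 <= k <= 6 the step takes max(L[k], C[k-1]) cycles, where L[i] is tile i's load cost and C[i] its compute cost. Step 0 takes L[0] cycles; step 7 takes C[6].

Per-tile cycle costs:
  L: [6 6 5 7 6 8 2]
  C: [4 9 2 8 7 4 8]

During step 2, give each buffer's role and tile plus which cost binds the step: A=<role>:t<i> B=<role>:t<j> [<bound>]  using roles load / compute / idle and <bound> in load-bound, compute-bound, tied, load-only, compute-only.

k=0 load=t0/6c comp=- wait=6 total=6
k=1 load=t1/6c comp=t0/4c wait=6 total=12
k=2 load=t2/5c comp=t1/9c wait=9 total=21
k=3 load=t3/7c comp=t2/2c wait=7 total=28
k=4 load=t4/6c comp=t3/8c wait=8 total=36
k=5 load=t5/8c comp=t4/7c wait=8 total=44
k=6 load=t6/2c comp=t5/4c wait=4 total=48
k=7 load=- comp=t6/8c wait=8 total=56

step 2: A=load:t2 B=compute:t1 [compute-bound]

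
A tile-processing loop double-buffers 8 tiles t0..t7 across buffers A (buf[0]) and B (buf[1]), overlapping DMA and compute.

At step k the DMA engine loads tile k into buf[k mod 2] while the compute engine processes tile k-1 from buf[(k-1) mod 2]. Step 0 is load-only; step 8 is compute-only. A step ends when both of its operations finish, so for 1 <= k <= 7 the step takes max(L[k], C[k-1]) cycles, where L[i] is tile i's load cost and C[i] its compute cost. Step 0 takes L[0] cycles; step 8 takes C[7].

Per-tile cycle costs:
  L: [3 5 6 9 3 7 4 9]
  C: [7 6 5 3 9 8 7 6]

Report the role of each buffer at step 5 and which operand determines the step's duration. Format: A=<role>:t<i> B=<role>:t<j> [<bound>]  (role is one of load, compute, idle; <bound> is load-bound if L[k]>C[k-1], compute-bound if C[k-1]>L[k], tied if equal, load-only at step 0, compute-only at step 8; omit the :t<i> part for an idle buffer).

  0. 3=3c; end=3; A:t0 B:-
  1. max(5,7)=7c; end=10; A:t0 B:t1
  2. max(6,6)=6c; end=16; A:t2 B:t1
  3. max(9,5)=9c; end=25; A:t2 B:t3
  4. max(3,3)=3c; end=28; A:t4 B:t3
  5. max(7,9)=9c; end=37; A:t4 B:t5
  6. max(4,8)=8c; end=45; A:t6 B:t5
  7. max(9,7)=9c; end=54; A:t6 B:t7
  8. 6=6c; end=60; A:t6 B:t7

step 5: A=compute:t4 B=load:t5 [compute-bound]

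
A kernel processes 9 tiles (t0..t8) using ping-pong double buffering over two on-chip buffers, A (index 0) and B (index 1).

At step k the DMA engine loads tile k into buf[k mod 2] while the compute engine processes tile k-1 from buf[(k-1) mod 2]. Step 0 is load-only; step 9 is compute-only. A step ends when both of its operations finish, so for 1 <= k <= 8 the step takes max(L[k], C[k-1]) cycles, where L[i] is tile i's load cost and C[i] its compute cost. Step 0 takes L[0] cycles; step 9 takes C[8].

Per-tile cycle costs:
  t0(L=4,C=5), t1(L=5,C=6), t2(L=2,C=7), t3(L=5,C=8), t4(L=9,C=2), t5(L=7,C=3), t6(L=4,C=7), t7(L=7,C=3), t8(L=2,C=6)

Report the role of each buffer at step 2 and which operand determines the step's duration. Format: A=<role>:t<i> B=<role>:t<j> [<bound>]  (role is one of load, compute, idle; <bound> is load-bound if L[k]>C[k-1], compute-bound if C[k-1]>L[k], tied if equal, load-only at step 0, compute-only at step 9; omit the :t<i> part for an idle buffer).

step 0: L[0]=4 → dur=4, Σ=4 | A=load:t0 B=idle [load-only]
step 1: L[1]=5 C[0]=5 → dur=5, Σ=9 | A=compute:t0 B=load:t1 [tied]
step 2: L[2]=2 C[1]=6 → dur=6, Σ=15 | A=load:t2 B=compute:t1 [compute-bound]
step 3: L[3]=5 C[2]=7 → dur=7, Σ=22 | A=compute:t2 B=load:t3 [compute-bound]
step 4: L[4]=9 C[3]=8 → dur=9, Σ=31 | A=load:t4 B=compute:t3 [load-bound]
step 5: L[5]=7 C[4]=2 → dur=7, Σ=38 | A=compute:t4 B=load:t5 [load-bound]
step 6: L[6]=4 C[5]=3 → dur=4, Σ=42 | A=load:t6 B=compute:t5 [load-bound]
step 7: L[7]=7 C[6]=7 → dur=7, Σ=49 | A=compute:t6 B=load:t7 [tied]
step 8: L[8]=2 C[7]=3 → dur=3, Σ=52 | A=load:t8 B=compute:t7 [compute-bound]
step 9: C[8]=6 → dur=6, Σ=58 | A=compute:t8 B=idle [compute-only]

step 2: A=load:t2 B=compute:t1 [compute-bound]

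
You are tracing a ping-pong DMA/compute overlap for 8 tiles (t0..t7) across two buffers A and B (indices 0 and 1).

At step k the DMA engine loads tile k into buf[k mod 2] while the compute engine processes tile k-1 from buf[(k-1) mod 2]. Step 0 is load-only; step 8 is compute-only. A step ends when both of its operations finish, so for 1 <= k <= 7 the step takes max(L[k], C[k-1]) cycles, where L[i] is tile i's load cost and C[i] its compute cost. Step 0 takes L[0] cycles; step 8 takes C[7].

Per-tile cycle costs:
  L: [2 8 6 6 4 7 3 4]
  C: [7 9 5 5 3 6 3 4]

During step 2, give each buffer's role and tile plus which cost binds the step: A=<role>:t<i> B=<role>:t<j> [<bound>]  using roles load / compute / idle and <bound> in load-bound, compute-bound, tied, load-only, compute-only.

[0] DMA t0→A (2c) ∥ CU idle ⇒ 2c, clock 2
[1] DMA t1→B (8c) ∥ CU A:t0 (7c) ⇒ 8c, clock 10
[2] DMA t2→A (6c) ∥ CU B:t1 (9c) ⇒ 9c, clock 19
[3] DMA t3→B (6c) ∥ CU A:t2 (5c) ⇒ 6c, clock 25
[4] DMA t4→A (4c) ∥ CU B:t3 (5c) ⇒ 5c, clock 30
[5] DMA t5→B (7c) ∥ CU A:t4 (3c) ⇒ 7c, clock 37
[6] DMA t6→A (3c) ∥ CU B:t5 (6c) ⇒ 6c, clock 43
[7] DMA t7→B (4c) ∥ CU A:t6 (3c) ⇒ 4c, clock 47
[8] DMA idle ∥ CU B:t7 (4c) ⇒ 4c, clock 51

step 2: A=load:t2 B=compute:t1 [compute-bound]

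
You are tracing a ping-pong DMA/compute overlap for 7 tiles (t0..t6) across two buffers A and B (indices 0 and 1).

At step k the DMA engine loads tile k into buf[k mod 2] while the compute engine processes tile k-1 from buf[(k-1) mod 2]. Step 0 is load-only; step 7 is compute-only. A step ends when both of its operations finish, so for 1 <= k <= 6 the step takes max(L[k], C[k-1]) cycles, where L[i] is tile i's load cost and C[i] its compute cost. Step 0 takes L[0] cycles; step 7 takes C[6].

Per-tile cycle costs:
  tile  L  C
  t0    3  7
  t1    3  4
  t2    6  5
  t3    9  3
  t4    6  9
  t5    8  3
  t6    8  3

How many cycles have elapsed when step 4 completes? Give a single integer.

end_cycle[4] = 31

k=0 load=t0/3c comp=- wait=3 total=3
k=1 load=t1/3c comp=t0/7c wait=7 total=10
k=2 load=t2/6c comp=t1/4c wait=6 total=16
k=3 load=t3/9c comp=t2/5c wait=9 total=25
k=4 load=t4/6c comp=t3/3c wait=6 total=31
k=5 load=t5/8c comp=t4/9c wait=9 total=40
k=6 load=t6/8c comp=t5/3c wait=8 total=48
k=7 load=- comp=t6/3c wait=3 total=51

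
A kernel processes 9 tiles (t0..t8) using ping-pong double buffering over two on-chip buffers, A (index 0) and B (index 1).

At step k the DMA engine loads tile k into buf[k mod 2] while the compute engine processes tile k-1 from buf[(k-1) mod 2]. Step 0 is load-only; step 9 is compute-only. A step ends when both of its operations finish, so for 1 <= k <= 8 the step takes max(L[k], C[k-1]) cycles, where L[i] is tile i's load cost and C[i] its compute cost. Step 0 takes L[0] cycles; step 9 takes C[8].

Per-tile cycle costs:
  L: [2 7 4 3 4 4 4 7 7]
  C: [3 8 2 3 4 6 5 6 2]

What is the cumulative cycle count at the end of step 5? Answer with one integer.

k=0 load=t0/2c comp=- wait=2 total=2
k=1 load=t1/7c comp=t0/3c wait=7 total=9
k=2 load=t2/4c comp=t1/8c wait=8 total=17
k=3 load=t3/3c comp=t2/2c wait=3 total=20
k=4 load=t4/4c comp=t3/3c wait=4 total=24
k=5 load=t5/4c comp=t4/4c wait=4 total=28
k=6 load=t6/4c comp=t5/6c wait=6 total=34
k=7 load=t7/7c comp=t6/5c wait=7 total=41
k=8 load=t8/7c comp=t7/6c wait=7 total=48
k=9 load=- comp=t8/2c wait=2 total=50

end_cycle[5] = 28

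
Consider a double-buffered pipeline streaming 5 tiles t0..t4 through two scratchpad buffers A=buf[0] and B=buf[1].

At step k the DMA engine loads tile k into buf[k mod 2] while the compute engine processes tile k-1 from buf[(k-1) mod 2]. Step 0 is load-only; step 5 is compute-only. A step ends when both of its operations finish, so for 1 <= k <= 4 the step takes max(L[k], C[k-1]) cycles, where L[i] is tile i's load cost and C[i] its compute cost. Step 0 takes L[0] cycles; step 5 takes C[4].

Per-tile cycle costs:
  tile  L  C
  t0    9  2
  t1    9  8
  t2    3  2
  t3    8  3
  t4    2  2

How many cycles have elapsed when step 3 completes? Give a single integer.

  0. 9=9c; end=9; A:t0 B:-
  1. max(9,2)=9c; end=18; A:t0 B:t1
  2. max(3,8)=8c; end=26; A:t2 B:t1
  3. max(8,2)=8c; end=34; A:t2 B:t3
  4. max(2,3)=3c; end=37; A:t4 B:t3
  5. 2=2c; end=39; A:t4 B:t3

end_cycle[3] = 34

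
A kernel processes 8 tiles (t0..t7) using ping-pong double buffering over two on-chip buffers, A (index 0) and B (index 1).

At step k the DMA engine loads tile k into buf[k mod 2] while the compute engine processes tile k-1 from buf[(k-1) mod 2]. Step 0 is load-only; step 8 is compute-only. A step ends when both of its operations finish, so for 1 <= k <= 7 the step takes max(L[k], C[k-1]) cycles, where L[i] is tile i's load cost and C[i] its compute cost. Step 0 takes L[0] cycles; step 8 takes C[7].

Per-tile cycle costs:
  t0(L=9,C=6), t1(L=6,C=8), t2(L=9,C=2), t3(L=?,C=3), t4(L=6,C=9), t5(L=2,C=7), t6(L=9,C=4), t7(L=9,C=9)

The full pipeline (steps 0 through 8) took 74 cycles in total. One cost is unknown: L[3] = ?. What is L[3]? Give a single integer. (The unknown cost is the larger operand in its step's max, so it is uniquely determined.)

step 0 | dur = L[0]=9 = 9
step 1 | dur = max(L[1]=6, C[0]=6) = 6
step 2 | dur = max(L[2]=9, C[1]=8) = 9
step 3 | dur = max(L[3]=?, C[2]=2) = L[3]  (unknown; binding)
step 4 | dur = max(L[4]=6, C[3]=3) = 6
step 5 | dur = max(L[5]=2, C[4]=9) = 9
step 6 | dur = max(L[6]=9, C[5]=7) = 9
step 7 | dur = max(L[7]=9, C[6]=4) = 9
step 8 | dur = C[7]=9 = 9
sum of known step durations = 66
dur[3] = total - known = 74 - 66 = 8
L[3] is the binding max in step 3, so L[3] = dur[3] = 8

L[3] = 8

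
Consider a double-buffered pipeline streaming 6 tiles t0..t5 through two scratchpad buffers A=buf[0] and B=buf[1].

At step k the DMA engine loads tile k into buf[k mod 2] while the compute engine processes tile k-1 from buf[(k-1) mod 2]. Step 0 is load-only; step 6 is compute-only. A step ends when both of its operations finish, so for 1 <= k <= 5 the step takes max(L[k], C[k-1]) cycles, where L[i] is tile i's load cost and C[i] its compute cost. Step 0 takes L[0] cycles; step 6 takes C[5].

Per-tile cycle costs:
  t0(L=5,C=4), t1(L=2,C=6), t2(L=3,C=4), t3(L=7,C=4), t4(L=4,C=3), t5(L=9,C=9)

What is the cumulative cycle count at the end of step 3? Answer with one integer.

end_cycle[3] = 22

step 0: L[0]=5 → dur=5, Σ=5 | A=load:t0 B=idle [load-only]
step 1: L[1]=2 C[0]=4 → dur=4, Σ=9 | A=compute:t0 B=load:t1 [compute-bound]
step 2: L[2]=3 C[1]=6 → dur=6, Σ=15 | A=load:t2 B=compute:t1 [compute-bound]
step 3: L[3]=7 C[2]=4 → dur=7, Σ=22 | A=compute:t2 B=load:t3 [load-bound]
step 4: L[4]=4 C[3]=4 → dur=4, Σ=26 | A=load:t4 B=compute:t3 [tied]
step 5: L[5]=9 C[4]=3 → dur=9, Σ=35 | A=compute:t4 B=load:t5 [load-bound]
step 6: C[5]=9 → dur=9, Σ=44 | A=idle B=compute:t5 [compute-only]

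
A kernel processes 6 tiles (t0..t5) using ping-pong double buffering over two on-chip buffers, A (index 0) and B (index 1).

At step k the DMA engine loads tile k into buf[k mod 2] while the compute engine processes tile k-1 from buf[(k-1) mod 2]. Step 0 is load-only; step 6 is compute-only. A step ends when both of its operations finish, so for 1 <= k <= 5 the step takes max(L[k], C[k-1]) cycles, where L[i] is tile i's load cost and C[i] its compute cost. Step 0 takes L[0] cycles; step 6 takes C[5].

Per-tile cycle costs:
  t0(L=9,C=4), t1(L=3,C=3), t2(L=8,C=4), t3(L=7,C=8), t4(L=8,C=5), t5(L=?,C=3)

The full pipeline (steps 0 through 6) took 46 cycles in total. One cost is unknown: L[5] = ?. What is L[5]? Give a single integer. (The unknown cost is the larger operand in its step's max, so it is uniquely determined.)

step 0 → dur = L[0]=9 = 9
step 1 → dur = max(L[1]=3, C[0]=4) = 4
step 2 → dur = max(L[2]=8, C[1]=3) = 8
step 3 → dur = max(L[3]=7, C[2]=4) = 7
step 4 → dur = max(L[4]=8, C[3]=8) = 8
step 5 → dur = max(L[5]=?, C[4]=5) = L[5]  (unknown; binding)
step 6 → dur = C[5]=3 = 3
sum of known step durations = 39
dur[5] = total - known = 46 - 39 = 7
L[5] is the binding max in step 5, so L[5] = dur[5] = 7

L[5] = 7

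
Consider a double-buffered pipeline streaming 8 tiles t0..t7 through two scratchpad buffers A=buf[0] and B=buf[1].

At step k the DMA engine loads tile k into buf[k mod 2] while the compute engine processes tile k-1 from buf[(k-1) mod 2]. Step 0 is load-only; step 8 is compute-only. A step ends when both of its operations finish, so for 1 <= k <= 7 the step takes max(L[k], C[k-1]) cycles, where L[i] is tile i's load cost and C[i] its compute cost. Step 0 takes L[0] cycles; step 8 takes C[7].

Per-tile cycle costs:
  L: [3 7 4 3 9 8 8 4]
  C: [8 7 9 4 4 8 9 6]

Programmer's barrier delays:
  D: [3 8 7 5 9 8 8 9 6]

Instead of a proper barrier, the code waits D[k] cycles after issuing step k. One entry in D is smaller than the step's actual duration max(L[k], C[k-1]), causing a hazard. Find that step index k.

k=0 barrier L[0]=3→3c, D[0]=3 ok
k=1 barrier max(L[1]=7,C[0]=8)→8c, D[1]=8 ok
k=2 barrier max(L[2]=4,C[1]=7)→7c, D[2]=7 ok
k=3 barrier max(L[3]=3,C[2]=9)→9c, D[3]=5 SHORT
k=4 barrier max(L[4]=9,C[3]=4)→9c, D[4]=9 ok
k=5 barrier max(L[5]=8,C[4]=4)→8c, D[5]=8 ok
k=6 barrier max(L[6]=8,C[5]=8)→8c, D[6]=8 ok
k=7 barrier max(L[7]=4,C[6]=9)→9c, D[7]=9 ok
k=8 barrier C[7]=6→6c, D[8]=6 ok

hazard at step 3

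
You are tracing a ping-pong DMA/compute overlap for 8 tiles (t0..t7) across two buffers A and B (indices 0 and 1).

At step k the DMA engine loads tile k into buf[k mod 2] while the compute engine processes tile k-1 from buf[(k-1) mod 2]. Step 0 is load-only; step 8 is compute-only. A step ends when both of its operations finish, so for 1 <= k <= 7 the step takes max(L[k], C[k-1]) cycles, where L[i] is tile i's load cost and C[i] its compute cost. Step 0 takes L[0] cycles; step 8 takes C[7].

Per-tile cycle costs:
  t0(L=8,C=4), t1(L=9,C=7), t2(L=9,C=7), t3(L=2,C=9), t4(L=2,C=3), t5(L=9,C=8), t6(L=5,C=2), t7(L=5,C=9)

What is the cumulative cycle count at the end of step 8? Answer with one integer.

end_cycle[8] = 73

step 0: L[0]=8 → dur=8, Σ=8 | A=load:t0 B=idle [load-only]
step 1: L[1]=9 C[0]=4 → dur=9, Σ=17 | A=compute:t0 B=load:t1 [load-bound]
step 2: L[2]=9 C[1]=7 → dur=9, Σ=26 | A=load:t2 B=compute:t1 [load-bound]
step 3: L[3]=2 C[2]=7 → dur=7, Σ=33 | A=compute:t2 B=load:t3 [compute-bound]
step 4: L[4]=2 C[3]=9 → dur=9, Σ=42 | A=load:t4 B=compute:t3 [compute-bound]
step 5: L[5]=9 C[4]=3 → dur=9, Σ=51 | A=compute:t4 B=load:t5 [load-bound]
step 6: L[6]=5 C[5]=8 → dur=8, Σ=59 | A=load:t6 B=compute:t5 [compute-bound]
step 7: L[7]=5 C[6]=2 → dur=5, Σ=64 | A=compute:t6 B=load:t7 [load-bound]
step 8: C[7]=9 → dur=9, Σ=73 | A=idle B=compute:t7 [compute-only]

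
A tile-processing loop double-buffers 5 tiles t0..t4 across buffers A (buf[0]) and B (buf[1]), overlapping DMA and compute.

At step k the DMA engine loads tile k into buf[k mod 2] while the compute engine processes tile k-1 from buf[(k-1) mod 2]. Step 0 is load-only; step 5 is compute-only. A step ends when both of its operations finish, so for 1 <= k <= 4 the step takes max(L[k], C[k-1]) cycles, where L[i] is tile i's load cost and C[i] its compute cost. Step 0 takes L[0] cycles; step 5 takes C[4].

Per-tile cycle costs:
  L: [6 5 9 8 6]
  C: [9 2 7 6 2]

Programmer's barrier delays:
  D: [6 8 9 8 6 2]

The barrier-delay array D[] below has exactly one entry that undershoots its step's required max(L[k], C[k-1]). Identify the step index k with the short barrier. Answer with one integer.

hazard at step 1

k=0 barrier L[0]=6→6c, D[0]=6 ok
k=1 barrier max(L[1]=5,C[0]=9)→9c, D[1]=8 SHORT
k=2 barrier max(L[2]=9,C[1]=2)→9c, D[2]=9 ok
k=3 barrier max(L[3]=8,C[2]=7)→8c, D[3]=8 ok
k=4 barrier max(L[4]=6,C[3]=6)→6c, D[4]=6 ok
k=5 barrier C[4]=2→2c, D[5]=2 ok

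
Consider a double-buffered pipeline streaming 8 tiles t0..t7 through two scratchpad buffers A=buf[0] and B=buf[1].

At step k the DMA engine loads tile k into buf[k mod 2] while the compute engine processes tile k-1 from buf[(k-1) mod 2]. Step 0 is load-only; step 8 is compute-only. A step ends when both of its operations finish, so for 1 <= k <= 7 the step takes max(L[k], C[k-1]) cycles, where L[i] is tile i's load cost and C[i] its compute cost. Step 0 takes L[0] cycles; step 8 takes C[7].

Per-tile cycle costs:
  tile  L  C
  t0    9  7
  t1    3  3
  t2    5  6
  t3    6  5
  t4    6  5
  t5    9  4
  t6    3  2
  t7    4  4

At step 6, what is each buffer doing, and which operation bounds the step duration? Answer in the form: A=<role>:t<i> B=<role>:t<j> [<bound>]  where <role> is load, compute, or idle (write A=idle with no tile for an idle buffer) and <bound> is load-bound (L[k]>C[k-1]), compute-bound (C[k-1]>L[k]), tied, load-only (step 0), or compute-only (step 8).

step 6: A=load:t6 B=compute:t5 [compute-bound]

k=0 load=t0/9c comp=- wait=9 total=9
k=1 load=t1/3c comp=t0/7c wait=7 total=16
k=2 load=t2/5c comp=t1/3c wait=5 total=21
k=3 load=t3/6c comp=t2/6c wait=6 total=27
k=4 load=t4/6c comp=t3/5c wait=6 total=33
k=5 load=t5/9c comp=t4/5c wait=9 total=42
k=6 load=t6/3c comp=t5/4c wait=4 total=46
k=7 load=t7/4c comp=t6/2c wait=4 total=50
k=8 load=- comp=t7/4c wait=4 total=54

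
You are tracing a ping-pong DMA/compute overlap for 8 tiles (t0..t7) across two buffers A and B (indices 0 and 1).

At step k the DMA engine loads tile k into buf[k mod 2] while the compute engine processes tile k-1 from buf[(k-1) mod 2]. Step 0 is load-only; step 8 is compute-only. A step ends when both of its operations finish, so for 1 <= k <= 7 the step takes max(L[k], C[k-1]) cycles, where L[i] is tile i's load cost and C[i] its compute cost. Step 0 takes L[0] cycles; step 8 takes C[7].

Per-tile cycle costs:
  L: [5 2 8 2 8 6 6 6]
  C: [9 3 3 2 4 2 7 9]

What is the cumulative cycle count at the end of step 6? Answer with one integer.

k=0 load=t0/5c comp=- wait=5 total=5
k=1 load=t1/2c comp=t0/9c wait=9 total=14
k=2 load=t2/8c comp=t1/3c wait=8 total=22
k=3 load=t3/2c comp=t2/3c wait=3 total=25
k=4 load=t4/8c comp=t3/2c wait=8 total=33
k=5 load=t5/6c comp=t4/4c wait=6 total=39
k=6 load=t6/6c comp=t5/2c wait=6 total=45
k=7 load=t7/6c comp=t6/7c wait=7 total=52
k=8 load=- comp=t7/9c wait=9 total=61

end_cycle[6] = 45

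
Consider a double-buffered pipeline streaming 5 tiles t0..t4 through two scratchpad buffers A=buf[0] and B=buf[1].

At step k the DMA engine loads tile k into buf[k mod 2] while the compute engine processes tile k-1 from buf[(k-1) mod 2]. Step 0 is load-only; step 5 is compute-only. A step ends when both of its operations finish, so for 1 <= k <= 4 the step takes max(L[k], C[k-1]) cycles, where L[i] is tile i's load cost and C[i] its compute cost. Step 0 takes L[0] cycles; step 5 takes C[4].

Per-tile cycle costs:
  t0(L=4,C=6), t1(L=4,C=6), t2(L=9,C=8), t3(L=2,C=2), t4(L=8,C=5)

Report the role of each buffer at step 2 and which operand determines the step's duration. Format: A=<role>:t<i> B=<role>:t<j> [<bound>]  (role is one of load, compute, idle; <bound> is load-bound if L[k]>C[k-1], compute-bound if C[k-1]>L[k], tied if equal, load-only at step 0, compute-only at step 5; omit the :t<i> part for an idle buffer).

step 2: A=load:t2 B=compute:t1 [load-bound]

k=0 load=t0/4c comp=- wait=4 total=4
k=1 load=t1/4c comp=t0/6c wait=6 total=10
k=2 load=t2/9c comp=t1/6c wait=9 total=19
k=3 load=t3/2c comp=t2/8c wait=8 total=27
k=4 load=t4/8c comp=t3/2c wait=8 total=35
k=5 load=- comp=t4/5c wait=5 total=40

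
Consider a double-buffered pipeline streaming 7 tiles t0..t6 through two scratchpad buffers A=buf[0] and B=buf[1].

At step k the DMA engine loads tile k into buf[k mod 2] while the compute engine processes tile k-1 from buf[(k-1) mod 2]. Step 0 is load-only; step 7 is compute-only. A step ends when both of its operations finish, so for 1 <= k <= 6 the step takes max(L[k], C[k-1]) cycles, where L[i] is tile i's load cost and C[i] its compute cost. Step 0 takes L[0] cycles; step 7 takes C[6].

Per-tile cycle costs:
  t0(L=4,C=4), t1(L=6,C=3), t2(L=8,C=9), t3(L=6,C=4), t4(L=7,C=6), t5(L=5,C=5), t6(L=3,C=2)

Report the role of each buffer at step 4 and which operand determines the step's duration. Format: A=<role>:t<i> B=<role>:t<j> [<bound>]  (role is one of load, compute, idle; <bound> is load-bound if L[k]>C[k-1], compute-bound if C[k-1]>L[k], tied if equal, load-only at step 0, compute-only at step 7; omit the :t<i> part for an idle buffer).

step 0: L[0]=4 → dur=4, Σ=4 | A=load:t0 B=idle [load-only]
step 1: L[1]=6 C[0]=4 → dur=6, Σ=10 | A=compute:t0 B=load:t1 [load-bound]
step 2: L[2]=8 C[1]=3 → dur=8, Σ=18 | A=load:t2 B=compute:t1 [load-bound]
step 3: L[3]=6 C[2]=9 → dur=9, Σ=27 | A=compute:t2 B=load:t3 [compute-bound]
step 4: L[4]=7 C[3]=4 → dur=7, Σ=34 | A=load:t4 B=compute:t3 [load-bound]
step 5: L[5]=5 C[4]=6 → dur=6, Σ=40 | A=compute:t4 B=load:t5 [compute-bound]
step 6: L[6]=3 C[5]=5 → dur=5, Σ=45 | A=load:t6 B=compute:t5 [compute-bound]
step 7: C[6]=2 → dur=2, Σ=47 | A=compute:t6 B=idle [compute-only]

step 4: A=load:t4 B=compute:t3 [load-bound]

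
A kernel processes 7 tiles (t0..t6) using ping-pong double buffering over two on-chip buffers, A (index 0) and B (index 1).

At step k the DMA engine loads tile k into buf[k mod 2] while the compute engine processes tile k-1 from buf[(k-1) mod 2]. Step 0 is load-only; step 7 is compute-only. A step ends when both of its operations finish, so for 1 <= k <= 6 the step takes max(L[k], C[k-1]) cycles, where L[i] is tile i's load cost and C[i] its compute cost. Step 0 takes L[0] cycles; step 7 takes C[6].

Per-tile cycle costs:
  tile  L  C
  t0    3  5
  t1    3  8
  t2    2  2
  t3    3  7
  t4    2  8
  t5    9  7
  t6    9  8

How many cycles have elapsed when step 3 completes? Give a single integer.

[0] DMA t0→A (3c) ∥ CU idle ⇒ 3c, clock 3
[1] DMA t1→B (3c) ∥ CU A:t0 (5c) ⇒ 5c, clock 8
[2] DMA t2→A (2c) ∥ CU B:t1 (8c) ⇒ 8c, clock 16
[3] DMA t3→B (3c) ∥ CU A:t2 (2c) ⇒ 3c, clock 19
[4] DMA t4→A (2c) ∥ CU B:t3 (7c) ⇒ 7c, clock 26
[5] DMA t5→B (9c) ∥ CU A:t4 (8c) ⇒ 9c, clock 35
[6] DMA t6→A (9c) ∥ CU B:t5 (7c) ⇒ 9c, clock 44
[7] DMA idle ∥ CU A:t6 (8c) ⇒ 8c, clock 52

end_cycle[3] = 19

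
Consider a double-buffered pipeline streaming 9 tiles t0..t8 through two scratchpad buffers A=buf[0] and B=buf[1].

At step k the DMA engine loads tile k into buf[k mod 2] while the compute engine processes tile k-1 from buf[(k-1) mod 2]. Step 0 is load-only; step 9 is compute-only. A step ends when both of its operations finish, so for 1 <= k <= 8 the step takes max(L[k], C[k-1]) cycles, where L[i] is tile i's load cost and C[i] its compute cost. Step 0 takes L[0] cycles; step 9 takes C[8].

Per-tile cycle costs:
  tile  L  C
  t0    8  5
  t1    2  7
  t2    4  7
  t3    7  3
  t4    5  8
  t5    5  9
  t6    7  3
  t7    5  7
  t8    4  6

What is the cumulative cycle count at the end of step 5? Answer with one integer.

  0. 8=8c; end=8; A:t0 B:-
  1. max(2,5)=5c; end=13; A:t0 B:t1
  2. max(4,7)=7c; end=20; A:t2 B:t1
  3. max(7,7)=7c; end=27; A:t2 B:t3
  4. max(5,3)=5c; end=32; A:t4 B:t3
  5. max(5,8)=8c; end=40; A:t4 B:t5
  6. max(7,9)=9c; end=49; A:t6 B:t5
  7. max(5,3)=5c; end=54; A:t6 B:t7
  8. max(4,7)=7c; end=61; A:t8 B:t7
  9. 6=6c; end=67; A:t8 B:t7

end_cycle[5] = 40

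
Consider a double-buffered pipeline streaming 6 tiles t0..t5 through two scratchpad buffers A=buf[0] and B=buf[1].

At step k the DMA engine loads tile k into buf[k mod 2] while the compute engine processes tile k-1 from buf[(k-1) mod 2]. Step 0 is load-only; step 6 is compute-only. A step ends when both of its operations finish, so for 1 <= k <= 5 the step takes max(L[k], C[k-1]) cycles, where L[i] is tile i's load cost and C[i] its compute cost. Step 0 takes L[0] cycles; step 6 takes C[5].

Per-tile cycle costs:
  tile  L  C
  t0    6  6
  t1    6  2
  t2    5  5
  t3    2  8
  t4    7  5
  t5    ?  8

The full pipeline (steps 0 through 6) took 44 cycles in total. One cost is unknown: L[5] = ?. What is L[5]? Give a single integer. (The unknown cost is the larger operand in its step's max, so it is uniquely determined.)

L[5] = 6

step 0 | dur = L[0]=6 = 6
step 1 | dur = max(L[1]=6, C[0]=6) = 6
step 2 | dur = max(L[2]=5, C[1]=2) = 5
step 3 | dur = max(L[3]=2, C[2]=5) = 5
step 4 | dur = max(L[4]=7, C[3]=8) = 8
step 5 | dur = max(L[5]=?, C[4]=5) = L[5]  (unknown; binding)
step 6 | dur = C[5]=8 = 8
sum of known step durations = 38
dur[5] = total - known = 44 - 38 = 6
L[5] is the binding max in step 5, so L[5] = dur[5] = 6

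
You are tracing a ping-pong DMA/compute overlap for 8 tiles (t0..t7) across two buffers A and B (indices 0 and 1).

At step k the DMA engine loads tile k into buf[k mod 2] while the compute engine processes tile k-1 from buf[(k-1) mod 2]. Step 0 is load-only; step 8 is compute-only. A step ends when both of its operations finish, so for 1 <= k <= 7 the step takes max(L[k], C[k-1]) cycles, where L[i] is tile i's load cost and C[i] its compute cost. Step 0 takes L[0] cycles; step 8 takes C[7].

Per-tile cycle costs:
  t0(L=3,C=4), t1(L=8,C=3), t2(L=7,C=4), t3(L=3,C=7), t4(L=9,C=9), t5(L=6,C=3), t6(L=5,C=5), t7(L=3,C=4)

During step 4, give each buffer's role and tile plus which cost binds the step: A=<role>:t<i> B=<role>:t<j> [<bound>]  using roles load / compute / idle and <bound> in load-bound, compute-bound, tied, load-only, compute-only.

step 0: L[0]=3 → dur=3, Σ=3 | A=load:t0 B=idle [load-only]
step 1: L[1]=8 C[0]=4 → dur=8, Σ=11 | A=compute:t0 B=load:t1 [load-bound]
step 2: L[2]=7 C[1]=3 → dur=7, Σ=18 | A=load:t2 B=compute:t1 [load-bound]
step 3: L[3]=3 C[2]=4 → dur=4, Σ=22 | A=compute:t2 B=load:t3 [compute-bound]
step 4: L[4]=9 C[3]=7 → dur=9, Σ=31 | A=load:t4 B=compute:t3 [load-bound]
step 5: L[5]=6 C[4]=9 → dur=9, Σ=40 | A=compute:t4 B=load:t5 [compute-bound]
step 6: L[6]=5 C[5]=3 → dur=5, Σ=45 | A=load:t6 B=compute:t5 [load-bound]
step 7: L[7]=3 C[6]=5 → dur=5, Σ=50 | A=compute:t6 B=load:t7 [compute-bound]
step 8: C[7]=4 → dur=4, Σ=54 | A=idle B=compute:t7 [compute-only]

step 4: A=load:t4 B=compute:t3 [load-bound]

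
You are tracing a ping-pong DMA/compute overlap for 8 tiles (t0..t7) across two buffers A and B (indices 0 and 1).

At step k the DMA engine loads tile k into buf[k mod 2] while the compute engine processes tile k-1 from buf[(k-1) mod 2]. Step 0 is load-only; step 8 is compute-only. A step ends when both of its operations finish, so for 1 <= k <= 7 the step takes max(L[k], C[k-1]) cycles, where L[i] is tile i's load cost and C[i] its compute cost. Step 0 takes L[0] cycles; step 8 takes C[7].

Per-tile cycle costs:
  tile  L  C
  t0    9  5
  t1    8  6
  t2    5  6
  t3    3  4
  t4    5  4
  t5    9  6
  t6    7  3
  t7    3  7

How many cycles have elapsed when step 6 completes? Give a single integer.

end_cycle[6] = 50

[0] DMA t0→A (9c) ∥ CU idle ⇒ 9c, clock 9
[1] DMA t1→B (8c) ∥ CU A:t0 (5c) ⇒ 8c, clock 17
[2] DMA t2→A (5c) ∥ CU B:t1 (6c) ⇒ 6c, clock 23
[3] DMA t3→B (3c) ∥ CU A:t2 (6c) ⇒ 6c, clock 29
[4] DMA t4→A (5c) ∥ CU B:t3 (4c) ⇒ 5c, clock 34
[5] DMA t5→B (9c) ∥ CU A:t4 (4c) ⇒ 9c, clock 43
[6] DMA t6→A (7c) ∥ CU B:t5 (6c) ⇒ 7c, clock 50
[7] DMA t7→B (3c) ∥ CU A:t6 (3c) ⇒ 3c, clock 53
[8] DMA idle ∥ CU B:t7 (7c) ⇒ 7c, clock 60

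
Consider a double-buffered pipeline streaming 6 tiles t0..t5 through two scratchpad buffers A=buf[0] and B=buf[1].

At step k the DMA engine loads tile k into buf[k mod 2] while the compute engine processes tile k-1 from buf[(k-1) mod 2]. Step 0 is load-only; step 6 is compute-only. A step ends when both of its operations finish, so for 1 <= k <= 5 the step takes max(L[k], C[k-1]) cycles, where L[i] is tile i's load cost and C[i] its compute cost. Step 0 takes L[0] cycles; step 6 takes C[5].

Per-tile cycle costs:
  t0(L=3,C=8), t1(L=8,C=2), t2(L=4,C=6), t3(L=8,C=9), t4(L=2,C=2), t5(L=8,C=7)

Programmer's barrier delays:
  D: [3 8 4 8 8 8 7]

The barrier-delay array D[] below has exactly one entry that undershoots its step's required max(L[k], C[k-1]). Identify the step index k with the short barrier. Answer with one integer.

hazard at step 4

k=0 barrier L[0]=3→3c, D[0]=3 ok
k=1 barrier max(L[1]=8,C[0]=8)→8c, D[1]=8 ok
k=2 barrier max(L[2]=4,C[1]=2)→4c, D[2]=4 ok
k=3 barrier max(L[3]=8,C[2]=6)→8c, D[3]=8 ok
k=4 barrier max(L[4]=2,C[3]=9)→9c, D[4]=8 SHORT
k=5 barrier max(L[5]=8,C[4]=2)→8c, D[5]=8 ok
k=6 barrier C[5]=7→7c, D[6]=7 ok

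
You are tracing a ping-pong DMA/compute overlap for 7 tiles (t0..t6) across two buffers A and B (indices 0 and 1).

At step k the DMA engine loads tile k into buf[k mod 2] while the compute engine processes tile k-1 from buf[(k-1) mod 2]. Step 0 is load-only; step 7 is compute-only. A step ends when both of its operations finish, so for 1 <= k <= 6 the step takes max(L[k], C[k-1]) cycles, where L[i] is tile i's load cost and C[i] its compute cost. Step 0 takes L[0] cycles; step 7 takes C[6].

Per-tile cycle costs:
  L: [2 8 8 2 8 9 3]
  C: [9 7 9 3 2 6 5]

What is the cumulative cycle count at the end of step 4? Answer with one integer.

[0] DMA t0→A (2c) ∥ CU idle ⇒ 2c, clock 2
[1] DMA t1→B (8c) ∥ CU A:t0 (9c) ⇒ 9c, clock 11
[2] DMA t2→A (8c) ∥ CU B:t1 (7c) ⇒ 8c, clock 19
[3] DMA t3→B (2c) ∥ CU A:t2 (9c) ⇒ 9c, clock 28
[4] DMA t4→A (8c) ∥ CU B:t3 (3c) ⇒ 8c, clock 36
[5] DMA t5→B (9c) ∥ CU A:t4 (2c) ⇒ 9c, clock 45
[6] DMA t6→A (3c) ∥ CU B:t5 (6c) ⇒ 6c, clock 51
[7] DMA idle ∥ CU A:t6 (5c) ⇒ 5c, clock 56

end_cycle[4] = 36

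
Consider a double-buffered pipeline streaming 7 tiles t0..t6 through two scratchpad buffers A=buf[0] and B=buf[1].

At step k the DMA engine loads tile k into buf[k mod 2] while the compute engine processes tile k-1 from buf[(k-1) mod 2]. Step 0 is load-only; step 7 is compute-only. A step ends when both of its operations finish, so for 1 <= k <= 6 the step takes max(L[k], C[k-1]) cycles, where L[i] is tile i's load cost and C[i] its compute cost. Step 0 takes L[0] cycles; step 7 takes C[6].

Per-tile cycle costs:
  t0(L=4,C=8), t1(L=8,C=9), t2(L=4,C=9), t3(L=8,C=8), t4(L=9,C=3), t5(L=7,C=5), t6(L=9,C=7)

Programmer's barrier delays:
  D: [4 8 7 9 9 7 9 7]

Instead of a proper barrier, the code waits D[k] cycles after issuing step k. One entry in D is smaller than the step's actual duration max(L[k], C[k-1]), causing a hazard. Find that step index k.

step 0: need L[0]=4 = 4; D[0]=4 ok
step 1: need max(L[1]=8,C[0]=8) = 8; D[1]=8 ok
step 2: need max(L[2]=4,C[1]=9) = 9; D[2]=7 SHORT
step 3: need max(L[3]=8,C[2]=9) = 9; D[3]=9 ok
step 4: need max(L[4]=9,C[3]=8) = 9; D[4]=9 ok
step 5: need max(L[5]=7,C[4]=3) = 7; D[5]=7 ok
step 6: need max(L[6]=9,C[5]=5) = 9; D[6]=9 ok
step 7: need C[6]=7 = 7; D[7]=7 ok

hazard at step 2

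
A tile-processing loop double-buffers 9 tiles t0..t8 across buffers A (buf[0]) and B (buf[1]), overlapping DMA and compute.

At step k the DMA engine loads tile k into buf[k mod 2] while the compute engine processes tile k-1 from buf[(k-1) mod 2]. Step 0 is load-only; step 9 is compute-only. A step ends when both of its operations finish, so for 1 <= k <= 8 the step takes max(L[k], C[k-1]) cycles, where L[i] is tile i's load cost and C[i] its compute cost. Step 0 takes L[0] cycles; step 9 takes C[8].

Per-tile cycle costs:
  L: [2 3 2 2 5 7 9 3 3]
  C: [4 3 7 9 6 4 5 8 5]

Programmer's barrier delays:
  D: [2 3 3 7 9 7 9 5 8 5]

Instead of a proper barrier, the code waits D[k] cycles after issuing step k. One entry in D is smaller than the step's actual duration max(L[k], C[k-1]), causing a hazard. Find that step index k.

hazard at step 1

step 0: need L[0]=2 = 2; D[0]=2 ok
step 1: need max(L[1]=3,C[0]=4) = 4; D[1]=3 SHORT
step 2: need max(L[2]=2,C[1]=3) = 3; D[2]=3 ok
step 3: need max(L[3]=2,C[2]=7) = 7; D[3]=7 ok
step 4: need max(L[4]=5,C[3]=9) = 9; D[4]=9 ok
step 5: need max(L[5]=7,C[4]=6) = 7; D[5]=7 ok
step 6: need max(L[6]=9,C[5]=4) = 9; D[6]=9 ok
step 7: need max(L[7]=3,C[6]=5) = 5; D[7]=5 ok
step 8: need max(L[8]=3,C[7]=8) = 8; D[8]=8 ok
step 9: need C[8]=5 = 5; D[9]=5 ok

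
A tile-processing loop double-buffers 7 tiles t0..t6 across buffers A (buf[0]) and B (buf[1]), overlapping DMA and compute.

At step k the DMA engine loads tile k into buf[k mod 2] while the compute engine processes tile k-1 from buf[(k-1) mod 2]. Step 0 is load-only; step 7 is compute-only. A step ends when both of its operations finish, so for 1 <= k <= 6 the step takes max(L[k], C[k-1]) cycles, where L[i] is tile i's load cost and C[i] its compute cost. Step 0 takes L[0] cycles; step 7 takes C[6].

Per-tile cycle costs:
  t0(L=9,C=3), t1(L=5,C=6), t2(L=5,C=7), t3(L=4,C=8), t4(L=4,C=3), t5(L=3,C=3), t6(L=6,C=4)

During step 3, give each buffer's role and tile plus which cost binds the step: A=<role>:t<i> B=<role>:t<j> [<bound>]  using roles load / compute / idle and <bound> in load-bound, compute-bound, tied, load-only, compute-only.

step 3: A=compute:t2 B=load:t3 [compute-bound]

k=0 load=t0/9c comp=- wait=9 total=9
k=1 load=t1/5c comp=t0/3c wait=5 total=14
k=2 load=t2/5c comp=t1/6c wait=6 total=20
k=3 load=t3/4c comp=t2/7c wait=7 total=27
k=4 load=t4/4c comp=t3/8c wait=8 total=35
k=5 load=t5/3c comp=t4/3c wait=3 total=38
k=6 load=t6/6c comp=t5/3c wait=6 total=44
k=7 load=- comp=t6/4c wait=4 total=48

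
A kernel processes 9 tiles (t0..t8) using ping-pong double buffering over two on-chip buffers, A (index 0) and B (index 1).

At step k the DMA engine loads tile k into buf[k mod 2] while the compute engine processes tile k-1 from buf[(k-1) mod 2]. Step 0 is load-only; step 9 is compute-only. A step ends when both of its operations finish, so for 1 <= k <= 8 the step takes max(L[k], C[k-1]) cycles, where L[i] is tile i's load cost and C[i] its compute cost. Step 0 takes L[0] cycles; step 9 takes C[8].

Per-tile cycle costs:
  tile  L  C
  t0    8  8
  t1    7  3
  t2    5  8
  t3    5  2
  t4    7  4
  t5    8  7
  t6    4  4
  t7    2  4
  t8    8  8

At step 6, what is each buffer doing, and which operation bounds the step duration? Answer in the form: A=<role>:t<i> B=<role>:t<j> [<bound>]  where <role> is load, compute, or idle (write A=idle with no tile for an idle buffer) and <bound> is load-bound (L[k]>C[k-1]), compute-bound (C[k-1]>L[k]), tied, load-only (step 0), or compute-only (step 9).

step 0: L[0]=8 → dur=8, Σ=8 | A=load:t0 B=idle [load-only]
step 1: L[1]=7 C[0]=8 → dur=8, Σ=16 | A=compute:t0 B=load:t1 [compute-bound]
step 2: L[2]=5 C[1]=3 → dur=5, Σ=21 | A=load:t2 B=compute:t1 [load-bound]
step 3: L[3]=5 C[2]=8 → dur=8, Σ=29 | A=compute:t2 B=load:t3 [compute-bound]
step 4: L[4]=7 C[3]=2 → dur=7, Σ=36 | A=load:t4 B=compute:t3 [load-bound]
step 5: L[5]=8 C[4]=4 → dur=8, Σ=44 | A=compute:t4 B=load:t5 [load-bound]
step 6: L[6]=4 C[5]=7 → dur=7, Σ=51 | A=load:t6 B=compute:t5 [compute-bound]
step 7: L[7]=2 C[6]=4 → dur=4, Σ=55 | A=compute:t6 B=load:t7 [compute-bound]
step 8: L[8]=8 C[7]=4 → dur=8, Σ=63 | A=load:t8 B=compute:t7 [load-bound]
step 9: C[8]=8 → dur=8, Σ=71 | A=compute:t8 B=idle [compute-only]

step 6: A=load:t6 B=compute:t5 [compute-bound]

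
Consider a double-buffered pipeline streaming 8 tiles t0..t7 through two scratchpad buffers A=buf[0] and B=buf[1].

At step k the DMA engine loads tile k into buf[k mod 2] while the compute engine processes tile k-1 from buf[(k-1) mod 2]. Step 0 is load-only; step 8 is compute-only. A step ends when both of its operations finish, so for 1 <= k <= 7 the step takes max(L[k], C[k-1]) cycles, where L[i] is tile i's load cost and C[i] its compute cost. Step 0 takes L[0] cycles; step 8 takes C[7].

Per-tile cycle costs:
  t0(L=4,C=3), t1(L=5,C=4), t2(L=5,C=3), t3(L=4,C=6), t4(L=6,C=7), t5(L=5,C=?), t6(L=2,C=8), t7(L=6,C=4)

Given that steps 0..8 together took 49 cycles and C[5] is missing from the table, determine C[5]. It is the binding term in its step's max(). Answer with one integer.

C[5] = 6

step 0 → dur = L[0]=4 = 4
step 1 → dur = max(L[1]=5, C[0]=3) = 5
step 2 → dur = max(L[2]=5, C[1]=4) = 5
step 3 → dur = max(L[3]=4, C[2]=3) = 4
step 4 → dur = max(L[4]=6, C[3]=6) = 6
step 5 → dur = max(L[5]=5, C[4]=7) = 7
step 6 → dur = max(L[6]=2, C[5]=?) = C[5]  (unknown; binding)
step 7 → dur = max(L[7]=6, C[6]=8) = 8
step 8 → dur = C[7]=4 = 4
sum of known step durations = 43
dur[6] = total - known = 49 - 43 = 6
C[5] is the binding max in step 6, so C[5] = dur[6] = 6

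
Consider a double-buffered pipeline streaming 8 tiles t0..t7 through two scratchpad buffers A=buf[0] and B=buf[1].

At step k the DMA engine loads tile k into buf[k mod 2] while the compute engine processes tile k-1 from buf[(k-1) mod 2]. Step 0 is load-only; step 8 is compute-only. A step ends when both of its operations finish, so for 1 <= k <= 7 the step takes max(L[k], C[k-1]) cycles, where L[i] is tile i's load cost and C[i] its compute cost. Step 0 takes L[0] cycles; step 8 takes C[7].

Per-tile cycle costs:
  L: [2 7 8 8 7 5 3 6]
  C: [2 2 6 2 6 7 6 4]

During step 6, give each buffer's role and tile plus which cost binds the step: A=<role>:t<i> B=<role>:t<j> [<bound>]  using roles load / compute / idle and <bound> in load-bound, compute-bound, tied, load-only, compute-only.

step 6: A=load:t6 B=compute:t5 [compute-bound]

step 0: L[0]=2 → dur=2, Σ=2 | A=load:t0 B=idle [load-only]
step 1: L[1]=7 C[0]=2 → dur=7, Σ=9 | A=compute:t0 B=load:t1 [load-bound]
step 2: L[2]=8 C[1]=2 → dur=8, Σ=17 | A=load:t2 B=compute:t1 [load-bound]
step 3: L[3]=8 C[2]=6 → dur=8, Σ=25 | A=compute:t2 B=load:t3 [load-bound]
step 4: L[4]=7 C[3]=2 → dur=7, Σ=32 | A=load:t4 B=compute:t3 [load-bound]
step 5: L[5]=5 C[4]=6 → dur=6, Σ=38 | A=compute:t4 B=load:t5 [compute-bound]
step 6: L[6]=3 C[5]=7 → dur=7, Σ=45 | A=load:t6 B=compute:t5 [compute-bound]
step 7: L[7]=6 C[6]=6 → dur=6, Σ=51 | A=compute:t6 B=load:t7 [tied]
step 8: C[7]=4 → dur=4, Σ=55 | A=idle B=compute:t7 [compute-only]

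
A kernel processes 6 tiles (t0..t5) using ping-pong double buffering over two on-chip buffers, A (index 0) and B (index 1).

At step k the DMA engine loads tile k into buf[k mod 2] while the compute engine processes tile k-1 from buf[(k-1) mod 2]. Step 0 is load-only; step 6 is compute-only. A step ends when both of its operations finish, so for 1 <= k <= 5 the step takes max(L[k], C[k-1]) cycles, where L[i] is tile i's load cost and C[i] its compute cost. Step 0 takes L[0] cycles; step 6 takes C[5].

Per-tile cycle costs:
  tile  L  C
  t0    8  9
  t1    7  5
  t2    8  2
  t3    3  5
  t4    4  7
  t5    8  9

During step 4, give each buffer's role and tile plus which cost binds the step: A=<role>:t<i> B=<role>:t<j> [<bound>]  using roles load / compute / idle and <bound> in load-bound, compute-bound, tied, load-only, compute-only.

k=0 load=t0/8c comp=- wait=8 total=8
k=1 load=t1/7c comp=t0/9c wait=9 total=17
k=2 load=t2/8c comp=t1/5c wait=8 total=25
k=3 load=t3/3c comp=t2/2c wait=3 total=28
k=4 load=t4/4c comp=t3/5c wait=5 total=33
k=5 load=t5/8c comp=t4/7c wait=8 total=41
k=6 load=- comp=t5/9c wait=9 total=50

step 4: A=load:t4 B=compute:t3 [compute-bound]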